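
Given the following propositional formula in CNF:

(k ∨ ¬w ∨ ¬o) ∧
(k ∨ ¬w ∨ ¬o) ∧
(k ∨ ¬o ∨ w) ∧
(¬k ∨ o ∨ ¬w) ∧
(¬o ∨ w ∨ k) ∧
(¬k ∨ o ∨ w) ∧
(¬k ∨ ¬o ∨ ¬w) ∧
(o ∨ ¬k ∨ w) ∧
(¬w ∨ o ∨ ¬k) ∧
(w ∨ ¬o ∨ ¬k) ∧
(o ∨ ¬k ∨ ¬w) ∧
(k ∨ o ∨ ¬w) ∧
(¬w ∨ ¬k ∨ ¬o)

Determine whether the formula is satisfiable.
Yes

Yes, the formula is satisfiable.

One satisfying assignment is: o=False, w=False, k=False

Verification: With this assignment, all 13 clauses evaluate to true.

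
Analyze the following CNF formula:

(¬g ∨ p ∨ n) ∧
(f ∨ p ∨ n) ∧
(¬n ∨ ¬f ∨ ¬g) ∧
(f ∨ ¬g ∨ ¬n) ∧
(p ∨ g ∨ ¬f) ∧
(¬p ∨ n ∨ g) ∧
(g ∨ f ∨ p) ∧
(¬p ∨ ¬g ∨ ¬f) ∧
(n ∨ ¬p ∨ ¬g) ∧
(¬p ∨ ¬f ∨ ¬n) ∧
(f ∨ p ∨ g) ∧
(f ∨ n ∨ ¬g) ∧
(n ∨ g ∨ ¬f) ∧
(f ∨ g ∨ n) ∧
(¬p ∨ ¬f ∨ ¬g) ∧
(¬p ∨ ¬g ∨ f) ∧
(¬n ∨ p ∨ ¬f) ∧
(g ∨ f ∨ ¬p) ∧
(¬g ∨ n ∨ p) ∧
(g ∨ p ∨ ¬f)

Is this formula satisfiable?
No

No, the formula is not satisfiable.

No assignment of truth values to the variables can make all 20 clauses true simultaneously.

The formula is UNSAT (unsatisfiable).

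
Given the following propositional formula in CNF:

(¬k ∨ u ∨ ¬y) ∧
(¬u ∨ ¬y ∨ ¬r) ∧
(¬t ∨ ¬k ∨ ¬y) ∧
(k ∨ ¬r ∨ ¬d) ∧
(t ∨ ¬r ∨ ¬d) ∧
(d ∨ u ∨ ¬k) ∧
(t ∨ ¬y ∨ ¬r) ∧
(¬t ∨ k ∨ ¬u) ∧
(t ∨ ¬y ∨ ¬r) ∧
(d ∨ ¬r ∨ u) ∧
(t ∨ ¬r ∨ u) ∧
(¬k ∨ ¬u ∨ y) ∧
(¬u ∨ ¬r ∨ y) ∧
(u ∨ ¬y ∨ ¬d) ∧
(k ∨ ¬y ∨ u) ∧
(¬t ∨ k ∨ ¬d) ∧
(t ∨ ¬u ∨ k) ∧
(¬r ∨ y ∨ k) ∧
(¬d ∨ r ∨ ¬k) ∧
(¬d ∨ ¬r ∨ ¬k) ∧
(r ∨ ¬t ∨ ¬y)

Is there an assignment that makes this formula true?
Yes

Yes, the formula is satisfiable.

One satisfying assignment is: d=False, t=False, k=False, y=False, r=False, u=False

Verification: With this assignment, all 21 clauses evaluate to true.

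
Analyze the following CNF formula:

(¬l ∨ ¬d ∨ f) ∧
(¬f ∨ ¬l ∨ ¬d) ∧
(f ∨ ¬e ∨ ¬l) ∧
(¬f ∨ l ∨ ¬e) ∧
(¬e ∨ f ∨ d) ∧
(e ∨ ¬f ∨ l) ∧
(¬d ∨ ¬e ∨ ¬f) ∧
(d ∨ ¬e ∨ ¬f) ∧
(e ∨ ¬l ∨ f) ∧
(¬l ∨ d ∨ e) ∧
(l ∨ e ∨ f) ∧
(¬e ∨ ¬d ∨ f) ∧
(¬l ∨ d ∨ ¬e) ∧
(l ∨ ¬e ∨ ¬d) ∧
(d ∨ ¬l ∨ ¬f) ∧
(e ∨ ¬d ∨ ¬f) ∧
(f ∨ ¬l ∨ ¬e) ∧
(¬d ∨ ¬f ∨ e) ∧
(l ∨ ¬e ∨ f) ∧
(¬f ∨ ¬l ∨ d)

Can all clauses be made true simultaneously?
No

No, the formula is not satisfiable.

No assignment of truth values to the variables can make all 20 clauses true simultaneously.

The formula is UNSAT (unsatisfiable).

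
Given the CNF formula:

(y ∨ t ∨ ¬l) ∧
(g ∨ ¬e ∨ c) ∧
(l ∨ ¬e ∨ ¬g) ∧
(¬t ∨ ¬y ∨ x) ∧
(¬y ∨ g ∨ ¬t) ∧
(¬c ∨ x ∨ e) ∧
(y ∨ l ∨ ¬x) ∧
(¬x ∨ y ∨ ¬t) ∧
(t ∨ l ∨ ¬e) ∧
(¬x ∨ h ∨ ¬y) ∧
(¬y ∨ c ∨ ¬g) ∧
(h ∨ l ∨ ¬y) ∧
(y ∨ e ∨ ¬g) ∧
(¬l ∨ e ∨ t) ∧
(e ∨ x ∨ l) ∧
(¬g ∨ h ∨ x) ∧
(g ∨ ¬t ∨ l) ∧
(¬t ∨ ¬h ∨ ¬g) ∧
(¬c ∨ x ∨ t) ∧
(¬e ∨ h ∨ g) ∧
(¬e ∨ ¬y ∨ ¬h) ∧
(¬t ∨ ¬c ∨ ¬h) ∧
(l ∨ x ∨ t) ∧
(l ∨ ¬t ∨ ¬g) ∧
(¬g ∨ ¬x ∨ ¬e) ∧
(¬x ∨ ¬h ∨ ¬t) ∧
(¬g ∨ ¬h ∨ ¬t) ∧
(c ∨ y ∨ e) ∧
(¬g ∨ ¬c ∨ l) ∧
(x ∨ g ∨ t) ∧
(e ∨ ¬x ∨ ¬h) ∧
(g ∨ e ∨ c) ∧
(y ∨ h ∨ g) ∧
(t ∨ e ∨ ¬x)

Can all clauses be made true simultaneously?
No

No, the formula is not satisfiable.

No assignment of truth values to the variables can make all 34 clauses true simultaneously.

The formula is UNSAT (unsatisfiable).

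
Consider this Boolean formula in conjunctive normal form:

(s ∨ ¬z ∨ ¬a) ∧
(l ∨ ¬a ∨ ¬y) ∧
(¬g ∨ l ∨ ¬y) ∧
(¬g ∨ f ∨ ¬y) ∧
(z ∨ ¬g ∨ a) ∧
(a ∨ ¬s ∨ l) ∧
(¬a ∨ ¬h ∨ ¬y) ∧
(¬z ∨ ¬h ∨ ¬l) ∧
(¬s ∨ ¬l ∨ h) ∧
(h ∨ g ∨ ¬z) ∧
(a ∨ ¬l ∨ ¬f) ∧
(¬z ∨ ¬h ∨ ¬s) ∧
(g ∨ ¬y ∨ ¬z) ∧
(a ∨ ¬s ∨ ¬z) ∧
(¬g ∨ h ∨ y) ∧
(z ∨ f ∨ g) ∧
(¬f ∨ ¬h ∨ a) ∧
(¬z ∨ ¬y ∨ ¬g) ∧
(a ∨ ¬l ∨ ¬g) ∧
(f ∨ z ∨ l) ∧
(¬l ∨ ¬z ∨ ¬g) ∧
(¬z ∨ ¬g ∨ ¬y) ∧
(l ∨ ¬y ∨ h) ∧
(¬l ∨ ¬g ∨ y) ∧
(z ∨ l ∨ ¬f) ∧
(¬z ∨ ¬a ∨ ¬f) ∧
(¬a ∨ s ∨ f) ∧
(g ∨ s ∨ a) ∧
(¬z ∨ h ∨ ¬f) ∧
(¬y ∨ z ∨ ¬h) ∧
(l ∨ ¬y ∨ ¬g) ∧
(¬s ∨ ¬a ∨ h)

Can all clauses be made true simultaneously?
Yes

Yes, the formula is satisfiable.

One satisfying assignment is: f=True, s=False, a=True, g=False, z=False, h=False, l=True, y=False

Verification: With this assignment, all 32 clauses evaluate to true.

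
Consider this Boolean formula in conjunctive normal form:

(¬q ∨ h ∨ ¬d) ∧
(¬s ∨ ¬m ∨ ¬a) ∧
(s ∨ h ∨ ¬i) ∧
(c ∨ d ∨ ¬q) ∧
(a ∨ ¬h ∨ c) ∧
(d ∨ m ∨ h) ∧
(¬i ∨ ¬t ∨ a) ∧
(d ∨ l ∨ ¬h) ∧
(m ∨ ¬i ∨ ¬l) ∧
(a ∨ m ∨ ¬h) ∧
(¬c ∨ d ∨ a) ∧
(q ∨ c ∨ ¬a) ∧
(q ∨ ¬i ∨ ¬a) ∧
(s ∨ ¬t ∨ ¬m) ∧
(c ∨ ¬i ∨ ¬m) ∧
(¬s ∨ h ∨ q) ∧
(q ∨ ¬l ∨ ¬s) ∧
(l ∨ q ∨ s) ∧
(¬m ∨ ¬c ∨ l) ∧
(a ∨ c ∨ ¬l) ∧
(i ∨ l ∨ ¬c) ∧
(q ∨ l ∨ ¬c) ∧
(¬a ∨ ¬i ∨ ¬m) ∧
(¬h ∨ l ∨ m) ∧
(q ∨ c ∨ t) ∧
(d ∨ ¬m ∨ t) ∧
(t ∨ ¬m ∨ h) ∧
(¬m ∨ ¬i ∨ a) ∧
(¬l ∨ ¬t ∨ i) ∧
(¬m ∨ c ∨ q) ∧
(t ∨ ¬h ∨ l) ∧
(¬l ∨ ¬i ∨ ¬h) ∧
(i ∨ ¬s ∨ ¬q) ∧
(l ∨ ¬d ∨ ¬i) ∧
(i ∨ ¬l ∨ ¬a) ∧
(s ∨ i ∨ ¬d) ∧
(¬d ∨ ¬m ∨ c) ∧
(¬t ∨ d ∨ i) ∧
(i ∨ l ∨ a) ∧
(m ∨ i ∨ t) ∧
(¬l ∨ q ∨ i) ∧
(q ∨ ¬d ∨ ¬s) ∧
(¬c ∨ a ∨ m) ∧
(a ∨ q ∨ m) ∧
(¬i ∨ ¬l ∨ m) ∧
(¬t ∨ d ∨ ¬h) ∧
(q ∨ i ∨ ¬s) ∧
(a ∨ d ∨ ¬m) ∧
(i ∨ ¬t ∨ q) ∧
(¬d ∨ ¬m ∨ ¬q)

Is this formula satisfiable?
No

No, the formula is not satisfiable.

No assignment of truth values to the variables can make all 50 clauses true simultaneously.

The formula is UNSAT (unsatisfiable).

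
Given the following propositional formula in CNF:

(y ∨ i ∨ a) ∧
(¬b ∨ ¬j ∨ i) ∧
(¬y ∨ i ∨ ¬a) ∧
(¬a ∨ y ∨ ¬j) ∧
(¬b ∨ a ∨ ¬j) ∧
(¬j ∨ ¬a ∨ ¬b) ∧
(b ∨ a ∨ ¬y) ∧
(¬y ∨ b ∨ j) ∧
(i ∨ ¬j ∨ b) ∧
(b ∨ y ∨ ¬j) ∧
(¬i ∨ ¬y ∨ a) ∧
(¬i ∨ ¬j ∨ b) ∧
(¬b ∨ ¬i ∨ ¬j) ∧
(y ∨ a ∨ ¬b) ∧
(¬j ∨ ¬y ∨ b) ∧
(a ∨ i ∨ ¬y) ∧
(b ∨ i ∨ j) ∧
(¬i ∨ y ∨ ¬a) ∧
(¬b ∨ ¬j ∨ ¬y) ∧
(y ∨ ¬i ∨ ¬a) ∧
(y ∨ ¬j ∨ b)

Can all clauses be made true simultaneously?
Yes

Yes, the formula is satisfiable.

One satisfying assignment is: j=False, y=False, i=False, a=True, b=True

Verification: With this assignment, all 21 clauses evaluate to true.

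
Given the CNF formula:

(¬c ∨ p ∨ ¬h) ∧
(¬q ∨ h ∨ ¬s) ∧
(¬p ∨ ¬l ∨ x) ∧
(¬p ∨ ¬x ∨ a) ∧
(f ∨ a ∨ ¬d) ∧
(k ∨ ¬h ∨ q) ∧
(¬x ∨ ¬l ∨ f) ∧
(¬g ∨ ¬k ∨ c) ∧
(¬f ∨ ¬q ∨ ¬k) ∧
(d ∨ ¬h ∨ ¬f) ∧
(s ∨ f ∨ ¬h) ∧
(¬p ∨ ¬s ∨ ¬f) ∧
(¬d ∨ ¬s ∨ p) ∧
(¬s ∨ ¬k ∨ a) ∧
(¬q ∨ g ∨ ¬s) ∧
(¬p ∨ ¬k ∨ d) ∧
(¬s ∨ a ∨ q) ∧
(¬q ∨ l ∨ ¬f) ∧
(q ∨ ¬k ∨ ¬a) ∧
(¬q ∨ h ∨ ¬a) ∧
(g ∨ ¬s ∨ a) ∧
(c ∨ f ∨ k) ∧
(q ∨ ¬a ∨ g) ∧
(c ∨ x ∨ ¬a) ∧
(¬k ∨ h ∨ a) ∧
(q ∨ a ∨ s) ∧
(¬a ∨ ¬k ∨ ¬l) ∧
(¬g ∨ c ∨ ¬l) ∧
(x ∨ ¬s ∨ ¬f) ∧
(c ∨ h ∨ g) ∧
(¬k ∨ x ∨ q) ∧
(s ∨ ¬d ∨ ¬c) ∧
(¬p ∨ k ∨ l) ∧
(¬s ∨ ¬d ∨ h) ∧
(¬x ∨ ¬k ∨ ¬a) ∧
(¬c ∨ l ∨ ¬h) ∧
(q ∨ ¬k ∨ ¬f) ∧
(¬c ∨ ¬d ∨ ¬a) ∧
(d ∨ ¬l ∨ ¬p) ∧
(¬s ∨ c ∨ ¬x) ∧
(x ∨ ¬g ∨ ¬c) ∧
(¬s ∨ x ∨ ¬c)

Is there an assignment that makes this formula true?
Yes

Yes, the formula is satisfiable.

One satisfying assignment is: d=False, h=False, q=True, s=False, p=False, l=False, a=False, c=True, x=False, g=False, k=False, f=False

Verification: With this assignment, all 42 clauses evaluate to true.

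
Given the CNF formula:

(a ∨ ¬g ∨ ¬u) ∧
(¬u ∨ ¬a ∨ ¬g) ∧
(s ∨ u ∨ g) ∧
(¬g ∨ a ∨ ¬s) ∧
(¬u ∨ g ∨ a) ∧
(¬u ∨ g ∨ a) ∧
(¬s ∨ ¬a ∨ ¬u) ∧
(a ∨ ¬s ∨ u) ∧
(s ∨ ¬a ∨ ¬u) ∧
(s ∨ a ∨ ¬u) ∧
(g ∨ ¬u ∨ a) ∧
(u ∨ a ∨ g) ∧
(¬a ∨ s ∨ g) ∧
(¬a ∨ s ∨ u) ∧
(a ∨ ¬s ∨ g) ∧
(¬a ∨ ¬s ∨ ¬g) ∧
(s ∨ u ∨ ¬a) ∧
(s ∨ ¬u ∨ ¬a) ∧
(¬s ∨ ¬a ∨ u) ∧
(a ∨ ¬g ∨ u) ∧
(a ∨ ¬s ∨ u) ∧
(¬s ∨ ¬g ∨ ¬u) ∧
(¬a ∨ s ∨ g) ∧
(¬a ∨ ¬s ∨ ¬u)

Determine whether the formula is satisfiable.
No

No, the formula is not satisfiable.

No assignment of truth values to the variables can make all 24 clauses true simultaneously.

The formula is UNSAT (unsatisfiable).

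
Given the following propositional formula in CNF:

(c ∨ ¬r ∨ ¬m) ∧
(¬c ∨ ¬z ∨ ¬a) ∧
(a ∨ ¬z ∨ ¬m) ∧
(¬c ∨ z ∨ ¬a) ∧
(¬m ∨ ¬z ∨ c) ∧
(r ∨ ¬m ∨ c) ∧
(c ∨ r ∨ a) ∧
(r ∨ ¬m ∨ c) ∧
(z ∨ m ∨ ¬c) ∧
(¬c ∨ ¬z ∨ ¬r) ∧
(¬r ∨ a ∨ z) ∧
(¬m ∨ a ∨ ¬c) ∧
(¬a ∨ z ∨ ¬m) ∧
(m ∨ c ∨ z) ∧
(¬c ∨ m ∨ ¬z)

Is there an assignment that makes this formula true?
Yes

Yes, the formula is satisfiable.

One satisfying assignment is: r=True, a=False, c=False, z=True, m=False

Verification: With this assignment, all 15 clauses evaluate to true.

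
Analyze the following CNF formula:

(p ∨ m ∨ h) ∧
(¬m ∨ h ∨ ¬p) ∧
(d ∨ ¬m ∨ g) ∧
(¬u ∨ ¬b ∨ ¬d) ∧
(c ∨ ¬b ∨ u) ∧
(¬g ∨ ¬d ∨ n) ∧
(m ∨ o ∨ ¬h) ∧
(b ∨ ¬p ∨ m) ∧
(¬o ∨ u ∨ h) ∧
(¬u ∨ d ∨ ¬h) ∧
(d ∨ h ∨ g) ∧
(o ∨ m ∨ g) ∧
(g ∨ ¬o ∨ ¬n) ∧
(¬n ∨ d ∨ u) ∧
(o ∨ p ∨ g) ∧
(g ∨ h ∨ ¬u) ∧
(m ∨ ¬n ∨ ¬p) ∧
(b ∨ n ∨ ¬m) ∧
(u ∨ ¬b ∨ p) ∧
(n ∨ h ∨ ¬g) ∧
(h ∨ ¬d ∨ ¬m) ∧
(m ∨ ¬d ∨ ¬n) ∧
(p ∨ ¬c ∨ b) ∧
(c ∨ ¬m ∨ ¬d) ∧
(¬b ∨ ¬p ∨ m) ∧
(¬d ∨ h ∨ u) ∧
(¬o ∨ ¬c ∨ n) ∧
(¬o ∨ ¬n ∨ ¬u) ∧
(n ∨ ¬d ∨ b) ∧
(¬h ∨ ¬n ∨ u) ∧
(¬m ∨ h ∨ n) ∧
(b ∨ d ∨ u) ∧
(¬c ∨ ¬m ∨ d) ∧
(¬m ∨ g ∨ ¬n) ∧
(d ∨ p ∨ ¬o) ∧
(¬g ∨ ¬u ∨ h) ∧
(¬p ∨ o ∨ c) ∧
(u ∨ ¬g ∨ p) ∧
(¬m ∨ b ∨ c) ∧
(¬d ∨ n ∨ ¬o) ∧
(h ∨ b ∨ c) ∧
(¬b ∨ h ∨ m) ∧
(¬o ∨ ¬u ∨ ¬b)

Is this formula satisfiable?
Yes

Yes, the formula is satisfiable.

One satisfying assignment is: c=True, n=True, u=True, p=True, d=True, m=True, g=True, h=True, b=False, o=False

Verification: With this assignment, all 43 clauses evaluate to true.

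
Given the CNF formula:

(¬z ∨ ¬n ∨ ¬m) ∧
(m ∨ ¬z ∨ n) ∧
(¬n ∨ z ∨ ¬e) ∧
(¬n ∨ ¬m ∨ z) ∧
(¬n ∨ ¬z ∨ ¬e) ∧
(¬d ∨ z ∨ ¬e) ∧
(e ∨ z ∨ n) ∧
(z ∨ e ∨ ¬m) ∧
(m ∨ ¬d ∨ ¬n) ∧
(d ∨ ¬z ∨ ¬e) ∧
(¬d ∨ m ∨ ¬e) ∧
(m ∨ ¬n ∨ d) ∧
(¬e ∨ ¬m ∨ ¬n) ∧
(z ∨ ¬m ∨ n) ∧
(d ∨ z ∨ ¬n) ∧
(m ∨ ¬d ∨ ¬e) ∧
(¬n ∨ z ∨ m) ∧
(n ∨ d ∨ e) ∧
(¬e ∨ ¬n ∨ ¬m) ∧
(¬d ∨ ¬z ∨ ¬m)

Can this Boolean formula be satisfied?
Yes

Yes, the formula is satisfiable.

One satisfying assignment is: d=False, z=False, n=False, m=False, e=True

Verification: With this assignment, all 20 clauses evaluate to true.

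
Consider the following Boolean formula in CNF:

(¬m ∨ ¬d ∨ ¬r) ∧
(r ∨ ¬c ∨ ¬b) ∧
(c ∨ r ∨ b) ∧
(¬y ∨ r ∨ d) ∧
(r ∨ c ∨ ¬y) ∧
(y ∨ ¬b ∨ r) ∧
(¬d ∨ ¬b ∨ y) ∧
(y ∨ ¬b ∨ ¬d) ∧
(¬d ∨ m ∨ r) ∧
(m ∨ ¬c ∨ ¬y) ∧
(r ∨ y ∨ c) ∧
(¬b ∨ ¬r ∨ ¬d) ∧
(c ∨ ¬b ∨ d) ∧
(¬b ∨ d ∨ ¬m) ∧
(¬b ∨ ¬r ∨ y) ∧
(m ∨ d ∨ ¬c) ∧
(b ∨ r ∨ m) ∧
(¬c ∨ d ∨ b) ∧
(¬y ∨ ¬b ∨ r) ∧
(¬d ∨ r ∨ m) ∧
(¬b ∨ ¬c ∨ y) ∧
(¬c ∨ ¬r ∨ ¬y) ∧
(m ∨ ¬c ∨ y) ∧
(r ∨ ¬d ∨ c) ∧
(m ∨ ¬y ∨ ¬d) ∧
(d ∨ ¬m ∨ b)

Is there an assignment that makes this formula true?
Yes

Yes, the formula is satisfiable.

One satisfying assignment is: d=False, r=True, b=False, c=False, y=False, m=False

Verification: With this assignment, all 26 clauses evaluate to true.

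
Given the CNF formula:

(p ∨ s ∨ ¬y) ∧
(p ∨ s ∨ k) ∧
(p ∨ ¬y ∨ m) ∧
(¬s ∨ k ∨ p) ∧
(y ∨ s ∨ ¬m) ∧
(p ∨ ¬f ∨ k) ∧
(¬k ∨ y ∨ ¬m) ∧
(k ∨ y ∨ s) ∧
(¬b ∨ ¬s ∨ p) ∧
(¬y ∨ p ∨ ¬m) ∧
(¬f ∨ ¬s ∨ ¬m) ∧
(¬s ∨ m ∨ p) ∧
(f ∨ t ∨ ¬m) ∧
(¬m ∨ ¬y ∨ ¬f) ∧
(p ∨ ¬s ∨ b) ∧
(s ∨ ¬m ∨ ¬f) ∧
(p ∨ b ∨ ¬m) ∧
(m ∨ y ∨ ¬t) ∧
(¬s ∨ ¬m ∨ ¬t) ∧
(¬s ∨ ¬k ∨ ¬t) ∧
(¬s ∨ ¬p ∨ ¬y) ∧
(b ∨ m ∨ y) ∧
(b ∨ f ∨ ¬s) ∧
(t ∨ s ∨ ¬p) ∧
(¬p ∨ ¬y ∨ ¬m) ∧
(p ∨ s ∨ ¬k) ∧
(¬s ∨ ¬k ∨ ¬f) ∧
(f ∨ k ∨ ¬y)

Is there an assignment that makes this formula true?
Yes

Yes, the formula is satisfiable.

One satisfying assignment is: t=False, m=False, p=True, b=True, k=False, f=False, y=False, s=True

Verification: With this assignment, all 28 clauses evaluate to true.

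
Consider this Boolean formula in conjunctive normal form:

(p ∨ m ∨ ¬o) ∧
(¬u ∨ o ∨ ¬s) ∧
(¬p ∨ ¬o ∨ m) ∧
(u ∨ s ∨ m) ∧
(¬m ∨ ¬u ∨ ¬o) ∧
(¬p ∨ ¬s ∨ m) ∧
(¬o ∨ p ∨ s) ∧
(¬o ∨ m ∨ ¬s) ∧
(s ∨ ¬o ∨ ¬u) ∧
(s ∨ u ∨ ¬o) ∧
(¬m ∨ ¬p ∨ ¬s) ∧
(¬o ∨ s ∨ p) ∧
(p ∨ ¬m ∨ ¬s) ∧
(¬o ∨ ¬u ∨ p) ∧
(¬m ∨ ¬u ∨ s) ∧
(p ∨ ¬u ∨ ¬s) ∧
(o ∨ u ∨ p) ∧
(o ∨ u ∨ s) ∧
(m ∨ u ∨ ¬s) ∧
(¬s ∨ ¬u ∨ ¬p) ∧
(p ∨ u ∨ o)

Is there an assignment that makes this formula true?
Yes

Yes, the formula is satisfiable.

One satisfying assignment is: m=False, p=False, s=False, u=True, o=False

Verification: With this assignment, all 21 clauses evaluate to true.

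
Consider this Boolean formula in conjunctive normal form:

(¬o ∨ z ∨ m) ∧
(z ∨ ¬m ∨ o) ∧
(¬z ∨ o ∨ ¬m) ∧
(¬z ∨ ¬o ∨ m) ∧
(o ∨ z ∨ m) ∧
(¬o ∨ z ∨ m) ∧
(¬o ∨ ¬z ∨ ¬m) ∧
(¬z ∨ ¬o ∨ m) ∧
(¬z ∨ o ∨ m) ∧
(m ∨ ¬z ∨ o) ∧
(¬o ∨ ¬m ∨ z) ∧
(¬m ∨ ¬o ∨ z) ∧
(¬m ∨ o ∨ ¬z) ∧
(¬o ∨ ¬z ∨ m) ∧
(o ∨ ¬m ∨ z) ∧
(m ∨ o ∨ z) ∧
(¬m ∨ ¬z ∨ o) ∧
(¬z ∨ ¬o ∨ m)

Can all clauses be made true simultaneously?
No

No, the formula is not satisfiable.

No assignment of truth values to the variables can make all 18 clauses true simultaneously.

The formula is UNSAT (unsatisfiable).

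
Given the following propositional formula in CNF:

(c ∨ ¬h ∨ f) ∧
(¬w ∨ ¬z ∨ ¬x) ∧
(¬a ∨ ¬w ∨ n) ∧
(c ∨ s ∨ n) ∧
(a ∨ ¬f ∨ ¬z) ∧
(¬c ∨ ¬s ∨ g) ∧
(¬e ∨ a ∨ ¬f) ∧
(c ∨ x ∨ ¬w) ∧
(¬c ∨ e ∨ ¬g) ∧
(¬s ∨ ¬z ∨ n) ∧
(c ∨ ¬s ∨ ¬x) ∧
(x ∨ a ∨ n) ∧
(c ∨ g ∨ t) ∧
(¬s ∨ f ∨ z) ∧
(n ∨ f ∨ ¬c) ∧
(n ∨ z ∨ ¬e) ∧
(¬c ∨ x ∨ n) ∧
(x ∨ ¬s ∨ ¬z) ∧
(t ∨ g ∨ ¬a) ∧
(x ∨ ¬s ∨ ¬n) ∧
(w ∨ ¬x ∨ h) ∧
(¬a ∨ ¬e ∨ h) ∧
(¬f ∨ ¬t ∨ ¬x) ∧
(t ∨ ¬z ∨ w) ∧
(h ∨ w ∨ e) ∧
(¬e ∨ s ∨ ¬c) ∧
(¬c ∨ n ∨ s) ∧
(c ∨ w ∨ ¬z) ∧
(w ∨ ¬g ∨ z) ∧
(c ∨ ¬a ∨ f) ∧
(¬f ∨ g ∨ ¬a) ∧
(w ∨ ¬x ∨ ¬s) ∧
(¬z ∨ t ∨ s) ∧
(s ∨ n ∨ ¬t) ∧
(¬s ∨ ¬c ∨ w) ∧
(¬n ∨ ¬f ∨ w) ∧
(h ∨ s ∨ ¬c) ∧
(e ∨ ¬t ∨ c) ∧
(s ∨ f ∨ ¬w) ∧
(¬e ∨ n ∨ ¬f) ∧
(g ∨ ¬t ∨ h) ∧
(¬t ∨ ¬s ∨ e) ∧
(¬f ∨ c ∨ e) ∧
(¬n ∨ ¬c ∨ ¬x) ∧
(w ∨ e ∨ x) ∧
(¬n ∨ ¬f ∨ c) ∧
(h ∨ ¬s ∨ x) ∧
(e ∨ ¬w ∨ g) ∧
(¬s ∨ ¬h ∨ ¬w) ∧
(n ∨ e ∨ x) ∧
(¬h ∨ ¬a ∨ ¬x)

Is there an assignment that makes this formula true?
No

No, the formula is not satisfiable.

No assignment of truth values to the variables can make all 51 clauses true simultaneously.

The formula is UNSAT (unsatisfiable).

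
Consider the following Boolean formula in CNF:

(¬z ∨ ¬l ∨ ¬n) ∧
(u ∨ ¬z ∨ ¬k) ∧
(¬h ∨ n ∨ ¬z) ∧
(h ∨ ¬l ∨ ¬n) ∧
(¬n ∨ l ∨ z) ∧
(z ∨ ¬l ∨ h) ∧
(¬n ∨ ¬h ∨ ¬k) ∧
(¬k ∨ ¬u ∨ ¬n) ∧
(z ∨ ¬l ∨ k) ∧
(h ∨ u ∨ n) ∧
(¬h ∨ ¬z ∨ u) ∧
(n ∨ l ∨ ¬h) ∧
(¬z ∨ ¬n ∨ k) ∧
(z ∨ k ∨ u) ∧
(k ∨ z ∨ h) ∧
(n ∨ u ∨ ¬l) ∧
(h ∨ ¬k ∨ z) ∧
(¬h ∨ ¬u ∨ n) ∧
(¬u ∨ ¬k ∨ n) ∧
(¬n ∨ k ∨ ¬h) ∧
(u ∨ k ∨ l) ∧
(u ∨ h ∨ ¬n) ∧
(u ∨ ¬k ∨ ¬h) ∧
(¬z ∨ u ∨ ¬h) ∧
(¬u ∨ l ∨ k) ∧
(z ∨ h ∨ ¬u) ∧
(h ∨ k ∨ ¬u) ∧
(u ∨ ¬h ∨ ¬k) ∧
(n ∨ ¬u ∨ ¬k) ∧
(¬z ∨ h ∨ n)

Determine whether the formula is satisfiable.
No

No, the formula is not satisfiable.

No assignment of truth values to the variables can make all 30 clauses true simultaneously.

The formula is UNSAT (unsatisfiable).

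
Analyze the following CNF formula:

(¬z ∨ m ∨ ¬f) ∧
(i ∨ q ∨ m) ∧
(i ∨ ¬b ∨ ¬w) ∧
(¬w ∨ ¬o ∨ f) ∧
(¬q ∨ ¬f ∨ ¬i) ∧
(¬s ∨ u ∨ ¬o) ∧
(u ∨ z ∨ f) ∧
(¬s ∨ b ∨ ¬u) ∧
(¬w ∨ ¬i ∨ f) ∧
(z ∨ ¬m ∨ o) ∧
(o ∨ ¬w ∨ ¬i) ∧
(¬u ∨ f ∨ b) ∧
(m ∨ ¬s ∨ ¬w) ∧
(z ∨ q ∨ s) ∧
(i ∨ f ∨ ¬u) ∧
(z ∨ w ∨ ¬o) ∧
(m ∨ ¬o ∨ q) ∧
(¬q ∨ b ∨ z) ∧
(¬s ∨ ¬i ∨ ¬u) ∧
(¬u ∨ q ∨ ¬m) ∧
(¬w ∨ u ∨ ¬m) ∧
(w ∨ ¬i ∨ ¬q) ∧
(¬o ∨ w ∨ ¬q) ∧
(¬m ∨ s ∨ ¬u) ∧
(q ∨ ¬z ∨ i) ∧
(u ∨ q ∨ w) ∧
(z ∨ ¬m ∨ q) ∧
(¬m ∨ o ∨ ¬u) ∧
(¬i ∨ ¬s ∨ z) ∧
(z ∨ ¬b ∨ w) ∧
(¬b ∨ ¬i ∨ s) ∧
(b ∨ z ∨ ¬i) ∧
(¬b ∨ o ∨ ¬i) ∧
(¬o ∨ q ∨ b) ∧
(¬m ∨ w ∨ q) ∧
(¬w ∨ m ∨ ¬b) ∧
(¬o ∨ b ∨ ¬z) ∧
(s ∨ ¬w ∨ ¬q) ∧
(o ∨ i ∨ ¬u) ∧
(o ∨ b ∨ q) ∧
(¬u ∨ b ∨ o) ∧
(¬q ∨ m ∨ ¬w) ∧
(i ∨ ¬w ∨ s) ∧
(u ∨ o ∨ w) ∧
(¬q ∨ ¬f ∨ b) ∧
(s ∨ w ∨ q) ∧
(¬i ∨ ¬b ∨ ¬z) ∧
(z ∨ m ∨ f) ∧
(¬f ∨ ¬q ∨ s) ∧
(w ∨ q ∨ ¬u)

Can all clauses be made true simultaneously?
No

No, the formula is not satisfiable.

No assignment of truth values to the variables can make all 50 clauses true simultaneously.

The formula is UNSAT (unsatisfiable).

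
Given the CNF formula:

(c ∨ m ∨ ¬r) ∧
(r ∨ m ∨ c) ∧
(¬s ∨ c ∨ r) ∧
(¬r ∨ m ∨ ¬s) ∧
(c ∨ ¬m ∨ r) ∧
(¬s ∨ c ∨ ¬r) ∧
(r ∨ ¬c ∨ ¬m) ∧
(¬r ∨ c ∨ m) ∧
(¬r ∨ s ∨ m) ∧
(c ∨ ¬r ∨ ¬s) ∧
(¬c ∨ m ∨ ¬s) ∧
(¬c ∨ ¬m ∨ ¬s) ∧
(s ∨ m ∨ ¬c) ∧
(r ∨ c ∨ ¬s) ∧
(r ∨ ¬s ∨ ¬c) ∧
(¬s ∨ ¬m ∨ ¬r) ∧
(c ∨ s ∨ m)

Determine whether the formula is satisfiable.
Yes

Yes, the formula is satisfiable.

One satisfying assignment is: c=True, r=True, m=True, s=False

Verification: With this assignment, all 17 clauses evaluate to true.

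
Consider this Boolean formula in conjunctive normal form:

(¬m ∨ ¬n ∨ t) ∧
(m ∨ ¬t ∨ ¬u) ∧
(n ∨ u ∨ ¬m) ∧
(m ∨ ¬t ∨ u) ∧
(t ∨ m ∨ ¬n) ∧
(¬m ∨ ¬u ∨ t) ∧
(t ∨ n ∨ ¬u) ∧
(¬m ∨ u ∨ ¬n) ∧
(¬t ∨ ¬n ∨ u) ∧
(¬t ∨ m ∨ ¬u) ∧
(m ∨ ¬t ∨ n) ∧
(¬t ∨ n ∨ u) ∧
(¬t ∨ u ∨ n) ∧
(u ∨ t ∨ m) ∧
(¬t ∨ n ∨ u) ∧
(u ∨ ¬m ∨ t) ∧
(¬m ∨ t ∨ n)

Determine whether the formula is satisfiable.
Yes

Yes, the formula is satisfiable.

One satisfying assignment is: u=True, n=False, m=True, t=True

Verification: With this assignment, all 17 clauses evaluate to true.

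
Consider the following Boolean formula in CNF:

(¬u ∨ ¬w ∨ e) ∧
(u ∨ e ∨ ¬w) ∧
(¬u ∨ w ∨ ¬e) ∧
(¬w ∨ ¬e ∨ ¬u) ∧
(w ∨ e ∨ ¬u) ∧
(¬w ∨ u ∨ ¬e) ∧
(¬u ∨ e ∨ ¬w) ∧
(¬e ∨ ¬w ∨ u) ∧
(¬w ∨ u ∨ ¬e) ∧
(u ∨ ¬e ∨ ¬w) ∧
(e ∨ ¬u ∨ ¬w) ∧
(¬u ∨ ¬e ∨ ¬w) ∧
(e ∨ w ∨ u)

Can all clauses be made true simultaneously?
Yes

Yes, the formula is satisfiable.

One satisfying assignment is: u=False, w=False, e=True

Verification: With this assignment, all 13 clauses evaluate to true.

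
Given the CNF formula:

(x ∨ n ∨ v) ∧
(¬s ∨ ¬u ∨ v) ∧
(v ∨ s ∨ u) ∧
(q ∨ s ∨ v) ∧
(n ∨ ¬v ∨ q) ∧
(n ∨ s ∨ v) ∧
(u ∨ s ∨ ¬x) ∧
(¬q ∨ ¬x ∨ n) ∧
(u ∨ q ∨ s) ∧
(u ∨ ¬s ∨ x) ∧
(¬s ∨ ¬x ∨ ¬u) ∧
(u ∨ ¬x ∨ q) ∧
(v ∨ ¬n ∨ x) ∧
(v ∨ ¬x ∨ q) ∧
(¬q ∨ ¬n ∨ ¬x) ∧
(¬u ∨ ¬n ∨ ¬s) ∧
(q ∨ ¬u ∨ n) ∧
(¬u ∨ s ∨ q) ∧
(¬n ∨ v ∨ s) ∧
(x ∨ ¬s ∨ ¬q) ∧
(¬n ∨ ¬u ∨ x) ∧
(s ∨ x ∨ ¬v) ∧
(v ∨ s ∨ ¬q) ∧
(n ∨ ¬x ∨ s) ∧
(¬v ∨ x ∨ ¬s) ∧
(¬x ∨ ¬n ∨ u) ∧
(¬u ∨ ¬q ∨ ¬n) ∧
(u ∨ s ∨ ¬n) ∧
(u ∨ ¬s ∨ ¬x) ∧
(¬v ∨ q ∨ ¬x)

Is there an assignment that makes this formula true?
No

No, the formula is not satisfiable.

No assignment of truth values to the variables can make all 30 clauses true simultaneously.

The formula is UNSAT (unsatisfiable).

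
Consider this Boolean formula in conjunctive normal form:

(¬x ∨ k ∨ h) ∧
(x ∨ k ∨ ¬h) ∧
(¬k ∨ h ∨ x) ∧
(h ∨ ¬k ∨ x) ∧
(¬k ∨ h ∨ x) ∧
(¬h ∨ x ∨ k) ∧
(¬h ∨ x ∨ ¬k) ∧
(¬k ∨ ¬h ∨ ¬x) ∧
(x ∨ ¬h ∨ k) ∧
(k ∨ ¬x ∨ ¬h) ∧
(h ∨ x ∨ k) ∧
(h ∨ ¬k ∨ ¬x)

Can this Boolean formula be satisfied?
No

No, the formula is not satisfiable.

No assignment of truth values to the variables can make all 12 clauses true simultaneously.

The formula is UNSAT (unsatisfiable).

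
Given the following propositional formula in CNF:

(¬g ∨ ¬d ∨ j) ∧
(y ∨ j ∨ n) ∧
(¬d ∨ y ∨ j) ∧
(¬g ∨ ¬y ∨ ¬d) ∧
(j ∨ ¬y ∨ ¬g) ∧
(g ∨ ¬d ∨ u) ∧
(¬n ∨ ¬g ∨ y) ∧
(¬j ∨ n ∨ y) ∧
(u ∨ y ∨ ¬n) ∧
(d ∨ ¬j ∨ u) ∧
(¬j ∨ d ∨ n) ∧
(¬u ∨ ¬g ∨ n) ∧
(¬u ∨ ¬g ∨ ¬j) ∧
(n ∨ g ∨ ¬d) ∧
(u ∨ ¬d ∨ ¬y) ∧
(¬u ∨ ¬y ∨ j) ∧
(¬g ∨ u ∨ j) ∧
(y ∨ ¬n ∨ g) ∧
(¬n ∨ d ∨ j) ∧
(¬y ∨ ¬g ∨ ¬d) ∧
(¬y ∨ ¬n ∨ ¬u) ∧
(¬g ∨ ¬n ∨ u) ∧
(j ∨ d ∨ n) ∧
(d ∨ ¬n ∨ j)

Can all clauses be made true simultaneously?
No

No, the formula is not satisfiable.

No assignment of truth values to the variables can make all 24 clauses true simultaneously.

The formula is UNSAT (unsatisfiable).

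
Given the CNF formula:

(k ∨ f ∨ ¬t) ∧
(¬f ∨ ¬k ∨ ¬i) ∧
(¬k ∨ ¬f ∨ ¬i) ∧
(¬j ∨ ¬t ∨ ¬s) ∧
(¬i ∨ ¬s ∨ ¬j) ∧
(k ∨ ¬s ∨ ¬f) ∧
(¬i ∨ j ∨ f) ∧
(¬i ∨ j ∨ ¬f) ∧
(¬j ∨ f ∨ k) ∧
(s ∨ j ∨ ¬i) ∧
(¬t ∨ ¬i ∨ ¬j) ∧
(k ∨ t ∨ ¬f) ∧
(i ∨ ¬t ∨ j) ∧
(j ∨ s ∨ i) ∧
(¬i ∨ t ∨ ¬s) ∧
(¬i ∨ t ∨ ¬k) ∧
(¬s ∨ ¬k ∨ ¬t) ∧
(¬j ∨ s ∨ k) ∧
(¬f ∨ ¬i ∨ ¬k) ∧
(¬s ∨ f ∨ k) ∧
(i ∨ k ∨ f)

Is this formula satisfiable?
Yes

Yes, the formula is satisfiable.

One satisfying assignment is: i=False, k=True, f=False, j=True, s=False, t=False

Verification: With this assignment, all 21 clauses evaluate to true.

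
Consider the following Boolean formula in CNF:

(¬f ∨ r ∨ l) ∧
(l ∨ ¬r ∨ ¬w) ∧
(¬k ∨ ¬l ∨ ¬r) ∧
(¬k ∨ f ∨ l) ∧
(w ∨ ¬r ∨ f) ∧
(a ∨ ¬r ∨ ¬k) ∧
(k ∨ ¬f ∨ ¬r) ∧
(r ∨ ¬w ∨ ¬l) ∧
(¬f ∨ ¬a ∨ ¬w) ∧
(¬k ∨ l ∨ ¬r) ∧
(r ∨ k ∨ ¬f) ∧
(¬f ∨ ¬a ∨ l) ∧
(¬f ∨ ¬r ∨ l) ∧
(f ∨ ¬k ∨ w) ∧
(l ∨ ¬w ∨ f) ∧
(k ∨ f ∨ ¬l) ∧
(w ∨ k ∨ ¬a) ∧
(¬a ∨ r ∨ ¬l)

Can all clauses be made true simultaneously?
Yes

Yes, the formula is satisfiable.

One satisfying assignment is: f=False, a=False, w=False, l=False, k=False, r=False

Verification: With this assignment, all 18 clauses evaluate to true.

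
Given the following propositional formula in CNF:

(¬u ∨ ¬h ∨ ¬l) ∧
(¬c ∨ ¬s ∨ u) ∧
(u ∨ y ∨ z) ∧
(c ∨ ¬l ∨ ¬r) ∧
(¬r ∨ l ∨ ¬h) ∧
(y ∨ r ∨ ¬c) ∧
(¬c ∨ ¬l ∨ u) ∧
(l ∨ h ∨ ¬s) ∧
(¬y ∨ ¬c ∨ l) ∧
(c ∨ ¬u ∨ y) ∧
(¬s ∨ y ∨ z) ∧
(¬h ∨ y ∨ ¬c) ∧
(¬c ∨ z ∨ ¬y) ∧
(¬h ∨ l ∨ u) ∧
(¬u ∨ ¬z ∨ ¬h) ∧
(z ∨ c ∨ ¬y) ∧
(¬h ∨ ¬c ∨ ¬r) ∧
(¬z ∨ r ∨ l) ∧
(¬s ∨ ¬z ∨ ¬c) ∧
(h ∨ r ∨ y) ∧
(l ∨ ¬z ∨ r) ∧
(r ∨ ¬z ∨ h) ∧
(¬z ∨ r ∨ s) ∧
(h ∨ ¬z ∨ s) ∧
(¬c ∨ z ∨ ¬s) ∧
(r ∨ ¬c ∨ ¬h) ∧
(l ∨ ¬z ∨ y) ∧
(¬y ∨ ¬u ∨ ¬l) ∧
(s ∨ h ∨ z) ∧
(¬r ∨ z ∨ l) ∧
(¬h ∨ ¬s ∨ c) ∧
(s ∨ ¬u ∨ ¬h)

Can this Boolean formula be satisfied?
No

No, the formula is not satisfiable.

No assignment of truth values to the variables can make all 32 clauses true simultaneously.

The formula is UNSAT (unsatisfiable).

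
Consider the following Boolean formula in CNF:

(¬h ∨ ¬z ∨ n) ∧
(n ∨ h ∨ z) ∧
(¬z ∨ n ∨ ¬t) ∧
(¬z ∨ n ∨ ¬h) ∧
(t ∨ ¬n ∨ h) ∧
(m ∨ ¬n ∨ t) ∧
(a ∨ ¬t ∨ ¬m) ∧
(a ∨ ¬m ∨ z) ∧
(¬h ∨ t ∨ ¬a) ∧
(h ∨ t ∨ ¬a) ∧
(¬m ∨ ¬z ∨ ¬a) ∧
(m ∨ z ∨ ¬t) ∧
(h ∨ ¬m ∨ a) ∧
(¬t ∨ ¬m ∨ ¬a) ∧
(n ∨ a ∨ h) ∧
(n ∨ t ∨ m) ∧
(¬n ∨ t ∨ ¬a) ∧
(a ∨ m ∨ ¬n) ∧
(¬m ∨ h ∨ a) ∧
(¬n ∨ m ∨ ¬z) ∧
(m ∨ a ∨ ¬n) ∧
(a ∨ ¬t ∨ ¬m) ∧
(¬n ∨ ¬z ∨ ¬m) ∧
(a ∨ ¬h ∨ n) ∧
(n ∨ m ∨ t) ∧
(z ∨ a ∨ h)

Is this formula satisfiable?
No

No, the formula is not satisfiable.

No assignment of truth values to the variables can make all 26 clauses true simultaneously.

The formula is UNSAT (unsatisfiable).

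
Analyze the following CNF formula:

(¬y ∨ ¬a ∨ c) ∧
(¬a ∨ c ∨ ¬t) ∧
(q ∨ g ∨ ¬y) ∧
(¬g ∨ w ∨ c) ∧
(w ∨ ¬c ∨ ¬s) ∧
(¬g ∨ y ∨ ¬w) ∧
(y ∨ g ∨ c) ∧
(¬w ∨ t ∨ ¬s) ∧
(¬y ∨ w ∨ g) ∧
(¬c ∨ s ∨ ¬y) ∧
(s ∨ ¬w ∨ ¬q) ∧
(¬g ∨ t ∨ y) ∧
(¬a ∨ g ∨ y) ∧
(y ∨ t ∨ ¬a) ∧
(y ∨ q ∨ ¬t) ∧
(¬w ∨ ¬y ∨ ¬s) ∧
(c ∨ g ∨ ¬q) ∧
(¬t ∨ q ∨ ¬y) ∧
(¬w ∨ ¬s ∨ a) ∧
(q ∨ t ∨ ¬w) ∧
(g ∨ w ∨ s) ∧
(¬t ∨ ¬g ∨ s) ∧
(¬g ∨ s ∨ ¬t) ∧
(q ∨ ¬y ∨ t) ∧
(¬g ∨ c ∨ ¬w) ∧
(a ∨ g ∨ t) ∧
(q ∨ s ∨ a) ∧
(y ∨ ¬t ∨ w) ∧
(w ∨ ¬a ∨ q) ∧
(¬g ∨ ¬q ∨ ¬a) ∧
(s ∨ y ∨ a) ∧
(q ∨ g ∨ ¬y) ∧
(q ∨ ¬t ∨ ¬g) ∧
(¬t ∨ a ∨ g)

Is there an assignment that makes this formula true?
No

No, the formula is not satisfiable.

No assignment of truth values to the variables can make all 34 clauses true simultaneously.

The formula is UNSAT (unsatisfiable).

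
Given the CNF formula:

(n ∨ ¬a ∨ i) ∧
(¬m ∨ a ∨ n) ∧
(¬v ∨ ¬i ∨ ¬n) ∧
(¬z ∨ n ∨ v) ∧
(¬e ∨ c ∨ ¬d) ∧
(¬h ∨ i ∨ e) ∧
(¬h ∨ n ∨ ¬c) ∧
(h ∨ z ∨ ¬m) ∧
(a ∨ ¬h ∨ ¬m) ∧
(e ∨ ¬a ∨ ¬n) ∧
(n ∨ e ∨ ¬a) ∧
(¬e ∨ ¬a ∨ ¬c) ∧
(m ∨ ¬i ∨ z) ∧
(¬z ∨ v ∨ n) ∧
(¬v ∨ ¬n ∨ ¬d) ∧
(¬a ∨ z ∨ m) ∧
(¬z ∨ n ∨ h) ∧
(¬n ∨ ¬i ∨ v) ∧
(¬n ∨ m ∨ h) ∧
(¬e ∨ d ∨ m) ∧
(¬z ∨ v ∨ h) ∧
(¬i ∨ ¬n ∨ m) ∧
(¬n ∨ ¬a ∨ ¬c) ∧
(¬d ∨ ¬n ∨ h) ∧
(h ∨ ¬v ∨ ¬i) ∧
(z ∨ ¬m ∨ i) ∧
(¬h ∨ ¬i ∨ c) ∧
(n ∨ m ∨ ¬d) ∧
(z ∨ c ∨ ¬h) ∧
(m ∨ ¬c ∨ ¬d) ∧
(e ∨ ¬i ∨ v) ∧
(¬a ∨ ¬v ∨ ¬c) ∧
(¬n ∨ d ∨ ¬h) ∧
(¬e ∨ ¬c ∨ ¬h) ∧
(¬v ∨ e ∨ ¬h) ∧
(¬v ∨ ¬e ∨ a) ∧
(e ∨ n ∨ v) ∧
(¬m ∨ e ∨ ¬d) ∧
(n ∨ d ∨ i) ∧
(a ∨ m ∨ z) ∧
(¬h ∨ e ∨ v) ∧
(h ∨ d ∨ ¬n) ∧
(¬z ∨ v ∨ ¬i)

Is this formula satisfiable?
No

No, the formula is not satisfiable.

No assignment of truth values to the variables can make all 43 clauses true simultaneously.

The formula is UNSAT (unsatisfiable).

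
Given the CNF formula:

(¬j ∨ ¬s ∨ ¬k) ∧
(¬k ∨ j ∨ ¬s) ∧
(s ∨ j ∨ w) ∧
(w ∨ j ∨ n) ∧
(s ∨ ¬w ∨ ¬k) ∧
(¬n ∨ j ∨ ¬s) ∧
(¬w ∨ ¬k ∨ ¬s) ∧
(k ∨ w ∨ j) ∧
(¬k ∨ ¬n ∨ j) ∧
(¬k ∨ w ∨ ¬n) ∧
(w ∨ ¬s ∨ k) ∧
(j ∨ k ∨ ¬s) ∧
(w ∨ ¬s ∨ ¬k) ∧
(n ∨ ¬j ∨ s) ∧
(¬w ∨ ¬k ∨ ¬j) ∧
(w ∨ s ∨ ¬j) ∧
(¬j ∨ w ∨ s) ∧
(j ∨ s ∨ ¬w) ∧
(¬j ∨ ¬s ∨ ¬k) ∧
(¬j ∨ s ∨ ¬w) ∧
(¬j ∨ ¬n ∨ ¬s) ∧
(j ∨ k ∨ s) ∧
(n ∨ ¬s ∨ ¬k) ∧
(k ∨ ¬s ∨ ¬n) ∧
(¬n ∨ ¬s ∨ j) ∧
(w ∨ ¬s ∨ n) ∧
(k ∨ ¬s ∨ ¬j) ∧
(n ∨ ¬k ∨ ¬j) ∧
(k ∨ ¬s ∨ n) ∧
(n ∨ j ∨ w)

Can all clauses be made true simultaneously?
No

No, the formula is not satisfiable.

No assignment of truth values to the variables can make all 30 clauses true simultaneously.

The formula is UNSAT (unsatisfiable).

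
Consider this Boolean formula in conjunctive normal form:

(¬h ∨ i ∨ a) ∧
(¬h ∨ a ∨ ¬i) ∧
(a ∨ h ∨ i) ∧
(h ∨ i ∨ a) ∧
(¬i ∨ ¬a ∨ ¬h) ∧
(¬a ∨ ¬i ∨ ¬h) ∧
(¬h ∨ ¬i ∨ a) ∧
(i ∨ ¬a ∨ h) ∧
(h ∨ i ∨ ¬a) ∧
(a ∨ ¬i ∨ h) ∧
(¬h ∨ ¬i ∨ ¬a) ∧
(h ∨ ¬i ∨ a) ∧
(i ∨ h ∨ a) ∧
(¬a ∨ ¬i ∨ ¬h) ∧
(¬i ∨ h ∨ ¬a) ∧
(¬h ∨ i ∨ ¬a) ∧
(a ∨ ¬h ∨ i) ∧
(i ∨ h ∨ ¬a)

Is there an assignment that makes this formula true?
No

No, the formula is not satisfiable.

No assignment of truth values to the variables can make all 18 clauses true simultaneously.

The formula is UNSAT (unsatisfiable).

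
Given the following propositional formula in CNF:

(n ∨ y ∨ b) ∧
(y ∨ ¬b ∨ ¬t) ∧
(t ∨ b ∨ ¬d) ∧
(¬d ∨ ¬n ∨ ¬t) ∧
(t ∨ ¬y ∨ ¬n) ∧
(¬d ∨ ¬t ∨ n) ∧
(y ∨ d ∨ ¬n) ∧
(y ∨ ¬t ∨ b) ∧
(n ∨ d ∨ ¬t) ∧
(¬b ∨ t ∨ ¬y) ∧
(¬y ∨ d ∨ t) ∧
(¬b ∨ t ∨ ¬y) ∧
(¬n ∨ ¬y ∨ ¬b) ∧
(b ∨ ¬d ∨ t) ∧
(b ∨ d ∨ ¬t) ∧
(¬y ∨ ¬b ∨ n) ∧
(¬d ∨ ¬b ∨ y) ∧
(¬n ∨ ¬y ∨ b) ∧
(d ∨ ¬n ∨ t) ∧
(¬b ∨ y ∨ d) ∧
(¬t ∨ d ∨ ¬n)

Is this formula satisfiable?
No

No, the formula is not satisfiable.

No assignment of truth values to the variables can make all 21 clauses true simultaneously.

The formula is UNSAT (unsatisfiable).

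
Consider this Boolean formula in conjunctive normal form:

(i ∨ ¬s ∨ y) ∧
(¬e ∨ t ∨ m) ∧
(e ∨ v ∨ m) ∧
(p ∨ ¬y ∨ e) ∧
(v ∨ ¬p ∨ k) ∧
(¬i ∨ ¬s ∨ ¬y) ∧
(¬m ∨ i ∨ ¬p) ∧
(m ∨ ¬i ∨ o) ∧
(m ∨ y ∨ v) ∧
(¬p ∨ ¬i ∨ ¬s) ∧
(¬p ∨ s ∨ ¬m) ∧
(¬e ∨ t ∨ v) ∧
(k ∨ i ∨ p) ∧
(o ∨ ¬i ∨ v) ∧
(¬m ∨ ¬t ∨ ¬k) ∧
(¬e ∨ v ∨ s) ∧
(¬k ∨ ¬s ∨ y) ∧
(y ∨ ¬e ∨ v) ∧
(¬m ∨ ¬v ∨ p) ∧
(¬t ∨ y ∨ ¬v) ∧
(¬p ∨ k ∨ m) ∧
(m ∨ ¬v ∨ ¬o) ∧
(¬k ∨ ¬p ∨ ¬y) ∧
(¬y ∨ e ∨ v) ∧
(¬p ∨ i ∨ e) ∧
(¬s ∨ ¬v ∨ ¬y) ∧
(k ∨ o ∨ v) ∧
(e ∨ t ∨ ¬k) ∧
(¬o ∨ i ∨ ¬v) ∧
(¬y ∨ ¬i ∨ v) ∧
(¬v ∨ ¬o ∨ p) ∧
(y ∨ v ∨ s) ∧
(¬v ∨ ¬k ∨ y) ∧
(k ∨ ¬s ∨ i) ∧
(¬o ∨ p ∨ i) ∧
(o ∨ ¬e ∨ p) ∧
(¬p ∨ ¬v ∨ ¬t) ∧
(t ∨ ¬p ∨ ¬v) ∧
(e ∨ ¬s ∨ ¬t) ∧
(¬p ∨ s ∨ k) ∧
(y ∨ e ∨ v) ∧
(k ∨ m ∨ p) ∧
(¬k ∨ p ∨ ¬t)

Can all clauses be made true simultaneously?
No

No, the formula is not satisfiable.

No assignment of truth values to the variables can make all 43 clauses true simultaneously.

The formula is UNSAT (unsatisfiable).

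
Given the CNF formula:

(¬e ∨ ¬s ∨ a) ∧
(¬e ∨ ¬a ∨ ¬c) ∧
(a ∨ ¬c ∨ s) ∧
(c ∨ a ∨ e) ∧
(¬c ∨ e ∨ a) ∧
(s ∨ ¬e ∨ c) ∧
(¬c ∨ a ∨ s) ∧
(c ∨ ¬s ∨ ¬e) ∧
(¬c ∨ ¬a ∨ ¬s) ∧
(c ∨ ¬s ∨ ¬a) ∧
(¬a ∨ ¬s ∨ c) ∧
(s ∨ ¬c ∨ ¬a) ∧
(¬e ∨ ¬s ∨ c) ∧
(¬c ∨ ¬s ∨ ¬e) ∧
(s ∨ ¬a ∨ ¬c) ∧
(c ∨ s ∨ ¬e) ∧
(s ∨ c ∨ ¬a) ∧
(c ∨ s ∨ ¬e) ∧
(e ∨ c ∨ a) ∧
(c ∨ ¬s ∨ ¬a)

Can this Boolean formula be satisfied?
No

No, the formula is not satisfiable.

No assignment of truth values to the variables can make all 20 clauses true simultaneously.

The formula is UNSAT (unsatisfiable).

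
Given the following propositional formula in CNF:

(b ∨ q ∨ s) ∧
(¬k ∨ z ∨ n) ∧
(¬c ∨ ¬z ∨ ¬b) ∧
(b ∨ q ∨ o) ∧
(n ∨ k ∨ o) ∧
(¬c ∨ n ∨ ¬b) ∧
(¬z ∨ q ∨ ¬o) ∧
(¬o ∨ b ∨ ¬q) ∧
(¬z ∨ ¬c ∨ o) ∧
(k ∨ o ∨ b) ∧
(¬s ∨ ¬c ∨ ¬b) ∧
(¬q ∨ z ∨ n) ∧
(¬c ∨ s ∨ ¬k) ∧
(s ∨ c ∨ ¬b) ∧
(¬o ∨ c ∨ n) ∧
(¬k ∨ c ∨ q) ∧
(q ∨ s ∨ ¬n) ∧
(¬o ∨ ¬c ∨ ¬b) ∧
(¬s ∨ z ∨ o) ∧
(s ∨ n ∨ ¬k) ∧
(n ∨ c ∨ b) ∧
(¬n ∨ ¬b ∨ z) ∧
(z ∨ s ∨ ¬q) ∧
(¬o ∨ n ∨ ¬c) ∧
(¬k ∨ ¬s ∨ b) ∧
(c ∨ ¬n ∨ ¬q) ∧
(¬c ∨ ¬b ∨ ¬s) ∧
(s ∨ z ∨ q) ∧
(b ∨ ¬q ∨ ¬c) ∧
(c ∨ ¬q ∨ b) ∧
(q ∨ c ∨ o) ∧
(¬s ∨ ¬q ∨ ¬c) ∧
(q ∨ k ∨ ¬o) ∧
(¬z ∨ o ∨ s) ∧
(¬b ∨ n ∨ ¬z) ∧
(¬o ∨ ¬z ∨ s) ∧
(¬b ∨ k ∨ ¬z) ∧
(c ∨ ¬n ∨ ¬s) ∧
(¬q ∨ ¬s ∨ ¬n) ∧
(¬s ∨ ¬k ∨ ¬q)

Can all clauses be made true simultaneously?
No

No, the formula is not satisfiable.

No assignment of truth values to the variables can make all 40 clauses true simultaneously.

The formula is UNSAT (unsatisfiable).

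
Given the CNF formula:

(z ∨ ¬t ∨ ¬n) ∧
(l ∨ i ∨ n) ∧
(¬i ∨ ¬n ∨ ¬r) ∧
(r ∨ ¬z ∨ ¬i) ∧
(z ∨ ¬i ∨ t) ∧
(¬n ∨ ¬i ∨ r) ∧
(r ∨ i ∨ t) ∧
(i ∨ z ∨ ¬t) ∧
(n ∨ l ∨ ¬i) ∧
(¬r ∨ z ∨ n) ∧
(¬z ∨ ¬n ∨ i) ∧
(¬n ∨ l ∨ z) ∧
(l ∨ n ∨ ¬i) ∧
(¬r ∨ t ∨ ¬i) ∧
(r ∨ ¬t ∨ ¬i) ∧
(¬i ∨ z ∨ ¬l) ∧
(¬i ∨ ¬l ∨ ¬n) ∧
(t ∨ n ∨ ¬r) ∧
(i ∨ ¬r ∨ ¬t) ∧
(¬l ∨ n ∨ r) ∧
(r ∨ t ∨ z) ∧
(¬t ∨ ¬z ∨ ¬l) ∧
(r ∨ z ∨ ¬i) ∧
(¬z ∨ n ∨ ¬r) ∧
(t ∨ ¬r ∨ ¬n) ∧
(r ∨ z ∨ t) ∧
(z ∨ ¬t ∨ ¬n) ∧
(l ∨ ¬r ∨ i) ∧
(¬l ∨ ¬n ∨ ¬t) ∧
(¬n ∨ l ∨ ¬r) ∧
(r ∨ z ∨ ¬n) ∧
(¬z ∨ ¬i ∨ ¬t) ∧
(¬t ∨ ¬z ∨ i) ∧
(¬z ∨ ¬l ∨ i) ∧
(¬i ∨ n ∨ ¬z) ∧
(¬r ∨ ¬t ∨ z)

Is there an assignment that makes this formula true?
No

No, the formula is not satisfiable.

No assignment of truth values to the variables can make all 36 clauses true simultaneously.

The formula is UNSAT (unsatisfiable).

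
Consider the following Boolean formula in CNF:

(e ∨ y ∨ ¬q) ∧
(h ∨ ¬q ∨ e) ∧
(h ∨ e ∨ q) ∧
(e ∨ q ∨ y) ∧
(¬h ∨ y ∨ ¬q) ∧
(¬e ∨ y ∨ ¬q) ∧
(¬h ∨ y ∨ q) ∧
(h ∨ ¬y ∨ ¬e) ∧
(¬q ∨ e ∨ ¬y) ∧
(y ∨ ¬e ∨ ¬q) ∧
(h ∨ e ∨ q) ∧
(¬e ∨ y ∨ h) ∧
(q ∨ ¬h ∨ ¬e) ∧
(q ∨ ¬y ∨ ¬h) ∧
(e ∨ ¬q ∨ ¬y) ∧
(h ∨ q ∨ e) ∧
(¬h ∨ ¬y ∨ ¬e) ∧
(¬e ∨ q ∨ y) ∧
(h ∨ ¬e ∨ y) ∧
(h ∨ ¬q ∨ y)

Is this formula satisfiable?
No

No, the formula is not satisfiable.

No assignment of truth values to the variables can make all 20 clauses true simultaneously.

The formula is UNSAT (unsatisfiable).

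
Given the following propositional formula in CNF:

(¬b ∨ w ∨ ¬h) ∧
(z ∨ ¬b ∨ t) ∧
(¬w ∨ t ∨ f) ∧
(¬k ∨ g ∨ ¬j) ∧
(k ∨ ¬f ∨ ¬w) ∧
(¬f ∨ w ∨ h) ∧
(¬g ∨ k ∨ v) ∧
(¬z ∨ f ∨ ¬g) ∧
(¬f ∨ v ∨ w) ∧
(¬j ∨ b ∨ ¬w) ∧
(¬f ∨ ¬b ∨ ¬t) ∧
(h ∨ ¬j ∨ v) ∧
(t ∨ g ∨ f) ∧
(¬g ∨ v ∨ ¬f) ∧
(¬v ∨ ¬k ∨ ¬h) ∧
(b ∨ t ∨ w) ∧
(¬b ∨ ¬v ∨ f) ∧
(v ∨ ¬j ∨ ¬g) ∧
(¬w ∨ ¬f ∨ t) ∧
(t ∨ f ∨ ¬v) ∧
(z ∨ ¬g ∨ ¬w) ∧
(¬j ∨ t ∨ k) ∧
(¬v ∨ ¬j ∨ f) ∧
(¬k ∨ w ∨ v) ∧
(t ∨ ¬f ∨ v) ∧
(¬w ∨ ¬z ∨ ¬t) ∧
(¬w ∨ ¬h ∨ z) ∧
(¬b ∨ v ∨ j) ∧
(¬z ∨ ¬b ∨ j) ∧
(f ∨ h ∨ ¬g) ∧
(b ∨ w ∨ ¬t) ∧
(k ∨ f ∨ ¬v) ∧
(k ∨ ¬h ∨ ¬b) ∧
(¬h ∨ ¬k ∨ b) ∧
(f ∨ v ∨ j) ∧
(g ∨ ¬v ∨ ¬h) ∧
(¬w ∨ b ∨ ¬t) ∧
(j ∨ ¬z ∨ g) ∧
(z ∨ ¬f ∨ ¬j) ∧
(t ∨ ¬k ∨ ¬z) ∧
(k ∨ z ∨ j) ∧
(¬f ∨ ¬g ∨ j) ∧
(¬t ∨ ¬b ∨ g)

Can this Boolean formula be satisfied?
No

No, the formula is not satisfiable.

No assignment of truth values to the variables can make all 43 clauses true simultaneously.

The formula is UNSAT (unsatisfiable).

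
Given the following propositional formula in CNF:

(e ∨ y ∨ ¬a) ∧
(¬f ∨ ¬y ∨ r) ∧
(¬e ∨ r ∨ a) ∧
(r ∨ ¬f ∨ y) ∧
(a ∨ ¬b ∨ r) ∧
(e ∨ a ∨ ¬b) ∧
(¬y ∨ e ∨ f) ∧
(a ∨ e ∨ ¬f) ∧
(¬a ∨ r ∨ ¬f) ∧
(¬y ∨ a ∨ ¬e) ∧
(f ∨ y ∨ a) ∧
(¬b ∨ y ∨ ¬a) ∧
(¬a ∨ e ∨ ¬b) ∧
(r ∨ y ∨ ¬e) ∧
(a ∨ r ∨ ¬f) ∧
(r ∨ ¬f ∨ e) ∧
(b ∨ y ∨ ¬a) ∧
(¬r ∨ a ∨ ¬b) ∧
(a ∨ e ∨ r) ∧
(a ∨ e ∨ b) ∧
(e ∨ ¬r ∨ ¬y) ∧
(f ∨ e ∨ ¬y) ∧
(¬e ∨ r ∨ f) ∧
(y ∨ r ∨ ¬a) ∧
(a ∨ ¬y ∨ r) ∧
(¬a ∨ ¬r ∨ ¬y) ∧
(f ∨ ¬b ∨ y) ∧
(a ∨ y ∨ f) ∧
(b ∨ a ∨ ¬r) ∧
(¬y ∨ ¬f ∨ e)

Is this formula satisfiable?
No

No, the formula is not satisfiable.

No assignment of truth values to the variables can make all 30 clauses true simultaneously.

The formula is UNSAT (unsatisfiable).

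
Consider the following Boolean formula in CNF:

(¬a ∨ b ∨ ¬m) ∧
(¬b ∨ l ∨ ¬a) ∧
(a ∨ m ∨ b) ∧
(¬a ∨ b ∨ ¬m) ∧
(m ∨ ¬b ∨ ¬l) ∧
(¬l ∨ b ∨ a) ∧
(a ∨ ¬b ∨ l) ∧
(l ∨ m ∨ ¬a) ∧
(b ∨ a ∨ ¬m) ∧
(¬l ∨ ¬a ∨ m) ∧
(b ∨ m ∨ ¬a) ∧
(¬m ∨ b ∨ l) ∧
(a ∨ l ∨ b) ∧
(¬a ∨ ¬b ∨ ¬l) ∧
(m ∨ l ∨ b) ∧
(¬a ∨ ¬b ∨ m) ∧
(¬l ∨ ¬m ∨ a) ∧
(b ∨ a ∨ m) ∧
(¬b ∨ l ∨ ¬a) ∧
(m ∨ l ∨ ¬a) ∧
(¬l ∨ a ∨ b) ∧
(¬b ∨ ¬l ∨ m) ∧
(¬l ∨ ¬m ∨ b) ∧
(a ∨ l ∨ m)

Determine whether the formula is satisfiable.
No

No, the formula is not satisfiable.

No assignment of truth values to the variables can make all 24 clauses true simultaneously.

The formula is UNSAT (unsatisfiable).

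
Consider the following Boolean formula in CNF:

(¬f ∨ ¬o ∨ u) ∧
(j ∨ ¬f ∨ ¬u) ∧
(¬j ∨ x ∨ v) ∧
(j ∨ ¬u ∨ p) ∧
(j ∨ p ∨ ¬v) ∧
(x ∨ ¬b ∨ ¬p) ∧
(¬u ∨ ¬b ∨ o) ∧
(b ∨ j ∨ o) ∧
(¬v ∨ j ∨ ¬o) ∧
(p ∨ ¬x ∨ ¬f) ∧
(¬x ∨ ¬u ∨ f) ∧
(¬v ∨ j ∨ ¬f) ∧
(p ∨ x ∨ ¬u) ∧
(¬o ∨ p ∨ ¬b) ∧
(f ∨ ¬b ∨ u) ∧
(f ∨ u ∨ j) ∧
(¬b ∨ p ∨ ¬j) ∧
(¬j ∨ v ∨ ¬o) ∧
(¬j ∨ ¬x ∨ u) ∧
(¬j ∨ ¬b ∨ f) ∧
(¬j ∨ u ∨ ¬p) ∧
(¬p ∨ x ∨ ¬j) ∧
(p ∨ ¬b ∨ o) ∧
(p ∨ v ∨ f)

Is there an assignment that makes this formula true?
Yes

Yes, the formula is satisfiable.

One satisfying assignment is: f=True, p=True, b=False, o=False, j=True, u=True, x=True, v=False

Verification: With this assignment, all 24 clauses evaluate to true.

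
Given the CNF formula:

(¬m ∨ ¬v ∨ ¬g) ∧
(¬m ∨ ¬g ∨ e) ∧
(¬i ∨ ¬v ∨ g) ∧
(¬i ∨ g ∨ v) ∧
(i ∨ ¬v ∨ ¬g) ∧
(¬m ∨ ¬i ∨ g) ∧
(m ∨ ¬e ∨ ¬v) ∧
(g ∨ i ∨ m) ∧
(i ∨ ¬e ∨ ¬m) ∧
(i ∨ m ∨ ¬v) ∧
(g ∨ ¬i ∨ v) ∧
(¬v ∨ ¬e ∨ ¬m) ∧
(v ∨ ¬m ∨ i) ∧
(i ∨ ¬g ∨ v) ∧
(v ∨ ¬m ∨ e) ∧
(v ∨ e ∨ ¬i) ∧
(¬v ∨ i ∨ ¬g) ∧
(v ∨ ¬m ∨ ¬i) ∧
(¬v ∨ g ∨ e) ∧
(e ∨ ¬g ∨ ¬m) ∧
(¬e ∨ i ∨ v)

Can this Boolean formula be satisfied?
Yes

Yes, the formula is satisfiable.

One satisfying assignment is: m=False, v=False, g=True, i=True, e=True

Verification: With this assignment, all 21 clauses evaluate to true.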